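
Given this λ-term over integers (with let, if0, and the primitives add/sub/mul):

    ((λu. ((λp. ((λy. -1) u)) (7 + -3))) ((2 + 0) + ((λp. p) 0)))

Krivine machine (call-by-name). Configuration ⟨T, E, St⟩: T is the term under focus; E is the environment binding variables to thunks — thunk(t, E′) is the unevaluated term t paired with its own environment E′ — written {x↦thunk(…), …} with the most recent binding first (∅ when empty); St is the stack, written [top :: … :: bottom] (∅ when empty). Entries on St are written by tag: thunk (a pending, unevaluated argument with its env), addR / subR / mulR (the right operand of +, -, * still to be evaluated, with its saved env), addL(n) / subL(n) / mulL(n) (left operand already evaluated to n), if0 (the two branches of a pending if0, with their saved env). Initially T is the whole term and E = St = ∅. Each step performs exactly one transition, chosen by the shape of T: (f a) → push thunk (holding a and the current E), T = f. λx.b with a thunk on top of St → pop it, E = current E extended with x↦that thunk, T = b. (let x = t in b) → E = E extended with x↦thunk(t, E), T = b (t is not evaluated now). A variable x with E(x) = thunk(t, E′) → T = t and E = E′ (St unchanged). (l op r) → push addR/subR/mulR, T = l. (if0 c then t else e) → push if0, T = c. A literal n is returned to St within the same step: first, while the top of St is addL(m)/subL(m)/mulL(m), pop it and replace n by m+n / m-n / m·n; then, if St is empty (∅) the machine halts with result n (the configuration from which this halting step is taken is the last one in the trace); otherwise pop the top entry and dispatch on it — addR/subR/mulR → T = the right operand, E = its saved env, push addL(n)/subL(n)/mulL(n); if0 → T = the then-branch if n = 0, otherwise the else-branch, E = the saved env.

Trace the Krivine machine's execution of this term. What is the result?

Answer: -1

Execution trace:
t=0: [T=((λu. ((λp. ((λy. -1) u)) (7 + -3))) ((2 + 0) + ((λp. p) 0))) | E=∅ | St=∅]
t=1: [T=(λu. ((λp. ((λy. -1) u)) (7 + -3))) | E=∅ | St=[thunk]]
t=2: [T=((λp. ((λy. -1) u)) (7 + -3)) | E={u↦thunk(((2 + 0) + ((λp. p) 0)), ∅)} | St=∅]
t=3: [T=(λp. ((λy. -1) u)) | E={u↦thunk(((2 + 0) + ((λp. p) 0)), ∅)} | St=[thunk]]
t=4: [T=((λy. -1) u) | E={p↦thunk((7 + -3), {u↦thunk(((2 + 0) + ((λp. p) 0)), ∅)}), u↦thunk(((2 + 0) + ((λp. p) 0)), ∅)} | St=∅]
t=5: [T=(λy. -1) | E={p↦thunk((7 + -3), {u↦thunk(((2 + 0) + ((λp. p) 0)), ∅)}), u↦thunk(((2 + 0) + ((λp. p) 0)), ∅)} | St=[thunk]]
t=6: [T=-1 | E={y↦thunk(u, {p↦thunk((7 + -3), {u↦thunk(((2 + 0) + ((λp. p) 0)), ∅)}), u↦thunk(((2 + 0) + ((λp. p) 0)), ∅)}), p↦thunk((7 + -3), {u↦thunk(((2 + 0) + ((λp. p) 0)), ∅)}), u↦thunk(((2 + 0) + ((λp. p) 0)), ∅)} | St=∅]
→ final value -1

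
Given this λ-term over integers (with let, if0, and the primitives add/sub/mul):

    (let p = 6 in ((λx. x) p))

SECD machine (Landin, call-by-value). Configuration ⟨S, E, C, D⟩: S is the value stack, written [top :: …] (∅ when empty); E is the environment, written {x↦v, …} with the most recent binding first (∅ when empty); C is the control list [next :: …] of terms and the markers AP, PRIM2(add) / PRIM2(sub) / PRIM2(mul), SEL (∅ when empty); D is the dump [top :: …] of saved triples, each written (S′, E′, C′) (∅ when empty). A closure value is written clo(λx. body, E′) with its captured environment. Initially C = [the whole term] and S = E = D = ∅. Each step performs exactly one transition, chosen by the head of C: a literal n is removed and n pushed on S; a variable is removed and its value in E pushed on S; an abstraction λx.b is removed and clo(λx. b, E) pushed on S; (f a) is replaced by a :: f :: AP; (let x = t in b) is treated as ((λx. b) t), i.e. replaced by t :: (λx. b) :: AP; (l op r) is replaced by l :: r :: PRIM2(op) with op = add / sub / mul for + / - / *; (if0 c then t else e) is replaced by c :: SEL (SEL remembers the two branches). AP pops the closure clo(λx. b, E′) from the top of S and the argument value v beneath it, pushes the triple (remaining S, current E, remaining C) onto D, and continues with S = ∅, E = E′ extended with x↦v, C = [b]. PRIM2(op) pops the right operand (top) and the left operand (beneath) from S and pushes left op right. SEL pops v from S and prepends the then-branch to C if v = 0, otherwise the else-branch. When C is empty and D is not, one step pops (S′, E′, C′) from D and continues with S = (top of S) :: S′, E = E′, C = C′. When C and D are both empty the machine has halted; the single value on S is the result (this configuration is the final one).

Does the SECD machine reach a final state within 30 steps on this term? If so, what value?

t=0: ⟨S=∅; E=∅; C=[(let p = 6 in ((λx. x) p))]; D=∅⟩
t=1: ⟨S=∅; E=∅; C=[6 :: (λp. ((λx. x) p)) :: AP]; D=∅⟩
t=2: ⟨S=[6]; E=∅; C=[(λp. ((λx. x) p)) :: AP]; D=∅⟩
t=3: ⟨S=[clo(λp. ((λx. x) p), ∅) :: 6]; E=∅; C=[AP]; D=∅⟩
t=4: ⟨S=∅; E={p↦6}; C=[((λx. x) p)]; D=[(∅, ∅, ∅)]⟩
t=5: ⟨S=∅; E={p↦6}; C=[p :: (λx. x) :: AP]; D=[(∅, ∅, ∅)]⟩
t=6: ⟨S=[6]; E={p↦6}; C=[(λx. x) :: AP]; D=[(∅, ∅, ∅)]⟩
t=7: ⟨S=[clo(λx. x, {p↦6}) :: 6]; E={p↦6}; C=[AP]; D=[(∅, ∅, ∅)]⟩
t=8: ⟨S=∅; E={x↦6, p↦6}; C=[x]; D=[(∅, {p↦6}, ∅) :: (∅, ∅, ∅)]⟩
t=9: ⟨S=[6]; E={x↦6, p↦6}; C=∅; D=[(∅, {p↦6}, ∅) :: (∅, ∅, ∅)]⟩
t=10: ⟨S=[6]; E={p↦6}; C=∅; D=[(∅, ∅, ∅)]⟩
t=11: ⟨S=[6]; E=∅; C=∅; D=∅⟩
→ final value 6

Answer: 6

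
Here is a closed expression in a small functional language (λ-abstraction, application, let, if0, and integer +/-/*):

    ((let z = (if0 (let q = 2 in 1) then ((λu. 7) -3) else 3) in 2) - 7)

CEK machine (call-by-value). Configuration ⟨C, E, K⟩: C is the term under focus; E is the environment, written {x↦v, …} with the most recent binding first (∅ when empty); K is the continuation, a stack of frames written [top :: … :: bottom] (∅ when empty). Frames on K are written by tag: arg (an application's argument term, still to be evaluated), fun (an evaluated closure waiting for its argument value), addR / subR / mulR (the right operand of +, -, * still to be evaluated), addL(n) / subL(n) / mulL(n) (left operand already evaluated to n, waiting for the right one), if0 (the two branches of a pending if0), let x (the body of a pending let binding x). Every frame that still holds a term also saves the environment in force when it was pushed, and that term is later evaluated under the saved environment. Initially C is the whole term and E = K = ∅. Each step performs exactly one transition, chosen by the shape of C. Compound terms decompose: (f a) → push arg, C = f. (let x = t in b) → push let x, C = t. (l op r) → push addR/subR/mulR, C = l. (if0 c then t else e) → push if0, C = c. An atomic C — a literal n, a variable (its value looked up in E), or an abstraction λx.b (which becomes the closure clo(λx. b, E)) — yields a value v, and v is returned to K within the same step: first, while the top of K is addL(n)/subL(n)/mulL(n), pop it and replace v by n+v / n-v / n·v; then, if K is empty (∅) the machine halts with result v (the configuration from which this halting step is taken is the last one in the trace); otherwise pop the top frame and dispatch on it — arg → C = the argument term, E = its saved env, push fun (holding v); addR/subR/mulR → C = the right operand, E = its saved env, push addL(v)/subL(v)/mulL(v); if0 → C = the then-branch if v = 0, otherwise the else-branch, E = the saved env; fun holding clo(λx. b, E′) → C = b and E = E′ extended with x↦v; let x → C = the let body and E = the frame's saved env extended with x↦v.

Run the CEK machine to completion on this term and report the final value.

0. ⟨C=((let z = (if0 (let q = 2 in 1) then ((λu. 7) -3) else 3) in 2) - 7); E=∅; K=∅⟩
1. ⟨C=(let z = (if0 (let q = 2 in 1) then ((λu. 7) -3) else 3) in 2); E=∅; K=[subR]⟩
2. ⟨C=(if0 (let q = 2 in 1) then ((λu. 7) -3) else 3); E=∅; K=[let z :: subR]⟩
3. ⟨C=(let q = 2 in 1); E=∅; K=[if0 :: let z :: subR]⟩
4. ⟨C=2; E=∅; K=[let q :: if0 :: let z :: subR]⟩
5. ⟨C=1; E={q↦2}; K=[if0 :: let z :: subR]⟩
6. ⟨C=3; E=∅; K=[let z :: subR]⟩
7. ⟨C=2; E={z↦3}; K=[subR]⟩
8. ⟨C=7; E=∅; K=[subL(2)]⟩
→ final value -5

Answer: -5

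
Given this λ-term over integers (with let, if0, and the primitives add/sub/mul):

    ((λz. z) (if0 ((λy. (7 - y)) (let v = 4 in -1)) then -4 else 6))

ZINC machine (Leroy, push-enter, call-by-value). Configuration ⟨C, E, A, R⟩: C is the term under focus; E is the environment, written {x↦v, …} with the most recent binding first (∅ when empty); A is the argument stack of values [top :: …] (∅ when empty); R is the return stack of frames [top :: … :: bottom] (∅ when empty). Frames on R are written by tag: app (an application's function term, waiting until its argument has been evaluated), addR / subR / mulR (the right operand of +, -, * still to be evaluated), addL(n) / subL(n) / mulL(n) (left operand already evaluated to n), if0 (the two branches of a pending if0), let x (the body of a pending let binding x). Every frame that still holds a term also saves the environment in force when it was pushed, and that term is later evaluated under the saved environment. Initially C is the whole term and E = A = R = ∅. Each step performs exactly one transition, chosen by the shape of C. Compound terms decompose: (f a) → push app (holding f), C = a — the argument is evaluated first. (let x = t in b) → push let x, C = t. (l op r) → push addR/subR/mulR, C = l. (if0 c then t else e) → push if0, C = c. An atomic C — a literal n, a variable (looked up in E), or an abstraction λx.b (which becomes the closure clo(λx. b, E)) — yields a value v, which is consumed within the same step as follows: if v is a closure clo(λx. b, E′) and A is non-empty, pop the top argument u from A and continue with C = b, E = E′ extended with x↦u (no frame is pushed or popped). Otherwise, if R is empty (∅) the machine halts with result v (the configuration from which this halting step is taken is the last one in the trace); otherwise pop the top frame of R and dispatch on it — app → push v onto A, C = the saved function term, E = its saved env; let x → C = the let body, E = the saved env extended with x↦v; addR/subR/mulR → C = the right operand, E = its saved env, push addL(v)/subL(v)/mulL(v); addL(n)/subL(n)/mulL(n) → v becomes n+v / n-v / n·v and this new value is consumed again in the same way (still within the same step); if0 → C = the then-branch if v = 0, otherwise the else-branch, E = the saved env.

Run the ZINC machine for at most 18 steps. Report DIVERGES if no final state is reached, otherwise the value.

Answer: 6

Derivation:
[0] <C=((λz. z) (if0 ((λy. (7 - y)) (let v = 4 in -1)) then -4 else 6)), E=∅, A=∅, R=∅>
[1] <C=(if0 ((λy. (7 - y)) (let v = 4 in -1)) then -4 else 6), E=∅, A=∅, R=[app]>
[2] <C=((λy. (7 - y)) (let v = 4 in -1)), E=∅, A=∅, R=[if0 :: app]>
[3] <C=(let v = 4 in -1), E=∅, A=∅, R=[app :: if0 :: app]>
[4] <C=4, E=∅, A=∅, R=[let v :: app :: if0 :: app]>
[5] <C=-1, E={v↦4}, A=∅, R=[app :: if0 :: app]>
[6] <C=(λy. (7 - y)), E=∅, A=[-1], R=[if0 :: app]>
[7] <C=(7 - y), E={y↦-1}, A=∅, R=[if0 :: app]>
[8] <C=7, E={y↦-1}, A=∅, R=[subR :: if0 :: app]>
[9] <C=y, E={y↦-1}, A=∅, R=[subL(7) :: if0 :: app]>
[10] <C=6, E=∅, A=∅, R=[app]>
[11] <C=(λz. z), E=∅, A=[6], R=∅>
[12] <C=z, E={z↦6}, A=∅, R=∅>
→ final value 6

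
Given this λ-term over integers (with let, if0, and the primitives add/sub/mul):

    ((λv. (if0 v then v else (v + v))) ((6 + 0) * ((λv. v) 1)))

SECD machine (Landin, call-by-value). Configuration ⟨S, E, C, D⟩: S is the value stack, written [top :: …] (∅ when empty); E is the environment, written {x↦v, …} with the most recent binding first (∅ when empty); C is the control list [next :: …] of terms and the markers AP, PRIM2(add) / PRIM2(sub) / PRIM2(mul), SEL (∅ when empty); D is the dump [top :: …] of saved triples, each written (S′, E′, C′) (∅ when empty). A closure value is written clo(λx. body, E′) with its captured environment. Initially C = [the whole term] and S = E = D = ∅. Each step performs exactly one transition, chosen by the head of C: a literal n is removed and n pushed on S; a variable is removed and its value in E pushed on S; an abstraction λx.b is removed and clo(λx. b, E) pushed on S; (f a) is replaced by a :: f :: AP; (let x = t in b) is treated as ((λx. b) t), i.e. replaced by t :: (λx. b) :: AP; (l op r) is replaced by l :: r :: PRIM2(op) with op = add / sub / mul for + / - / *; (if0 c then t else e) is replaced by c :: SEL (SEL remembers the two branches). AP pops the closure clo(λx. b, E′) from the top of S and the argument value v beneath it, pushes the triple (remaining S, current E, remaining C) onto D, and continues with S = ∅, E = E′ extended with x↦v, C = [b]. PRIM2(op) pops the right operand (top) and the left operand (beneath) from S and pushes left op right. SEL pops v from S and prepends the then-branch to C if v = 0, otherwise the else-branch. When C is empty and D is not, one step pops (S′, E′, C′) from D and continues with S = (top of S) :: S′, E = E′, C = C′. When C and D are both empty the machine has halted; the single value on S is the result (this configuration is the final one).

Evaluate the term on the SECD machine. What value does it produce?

0. ⟨S=∅; E=∅; C=[((λv. (if0 v then v else (v + v))) ((6 + 0) * ((λv. v) 1)))]; D=∅⟩
1. ⟨S=∅; E=∅; C=[((6 + 0) * ((λv. v) 1)) :: (λv. (if0 v then v else (v + v))) :: AP]; D=∅⟩
2. ⟨S=∅; E=∅; C=[(6 + 0) :: ((λv. v) 1) :: PRIM2(mul) :: (λv. (if0 v then v else (v + v))) :: AP]; D=∅⟩
3. ⟨S=∅; E=∅; C=[6 :: 0 :: PRIM2(add) :: ((λv. v) 1) :: PRIM2(mul) :: (λv. (if0 v then v else (v + v))) :: AP]; D=∅⟩
4. ⟨S=[6]; E=∅; C=[0 :: PRIM2(add) :: ((λv. v) 1) :: PRIM2(mul) :: (λv. (if0 v then v else (v + v))) :: AP]; D=∅⟩
5. ⟨S=[0 :: 6]; E=∅; C=[PRIM2(add) :: ((λv. v) 1) :: PRIM2(mul) :: (λv. (if0 v then v else (v + v))) :: AP]; D=∅⟩
6. ⟨S=[6]; E=∅; C=[((λv. v) 1) :: PRIM2(mul) :: (λv. (if0 v then v else (v + v))) :: AP]; D=∅⟩
7. ⟨S=[6]; E=∅; C=[1 :: (λv. v) :: AP :: PRIM2(mul) :: (λv. (if0 v then v else (v + v))) :: AP]; D=∅⟩
8. ⟨S=[1 :: 6]; E=∅; C=[(λv. v) :: AP :: PRIM2(mul) :: (λv. (if0 v then v else (v + v))) :: AP]; D=∅⟩
9. ⟨S=[clo(λv. v, ∅) :: 1 :: 6]; E=∅; C=[AP :: PRIM2(mul) :: (λv. (if0 v then v else (v + v))) :: AP]; D=∅⟩
10. ⟨S=∅; E={v↦1}; C=[v]; D=[([6], ∅, [PRIM2(mul) :: (λv. (if0 v then v else (v + v))) :: AP])]⟩
11. ⟨S=[1]; E={v↦1}; C=∅; D=[([6], ∅, [PRIM2(mul) :: (λv. (if0 v then v else (v + v))) :: AP])]⟩
12. ⟨S=[1 :: 6]; E=∅; C=[PRIM2(mul) :: (λv. (if0 v then v else (v + v))) :: AP]; D=∅⟩
13. ⟨S=[6]; E=∅; C=[(λv. (if0 v then v else (v + v))) :: AP]; D=∅⟩
14. ⟨S=[clo(λv. (if0 v then v else (v + v)), ∅) :: 6]; E=∅; C=[AP]; D=∅⟩
15. ⟨S=∅; E={v↦6}; C=[(if0 v then v else (v + v))]; D=[(∅, ∅, ∅)]⟩
16. ⟨S=∅; E={v↦6}; C=[v :: SEL]; D=[(∅, ∅, ∅)]⟩
17. ⟨S=[6]; E={v↦6}; C=[SEL]; D=[(∅, ∅, ∅)]⟩
18. ⟨S=∅; E={v↦6}; C=[(v + v)]; D=[(∅, ∅, ∅)]⟩
19. ⟨S=∅; E={v↦6}; C=[v :: v :: PRIM2(add)]; D=[(∅, ∅, ∅)]⟩
20. ⟨S=[6]; E={v↦6}; C=[v :: PRIM2(add)]; D=[(∅, ∅, ∅)]⟩
21. ⟨S=[6 :: 6]; E={v↦6}; C=[PRIM2(add)]; D=[(∅, ∅, ∅)]⟩
22. ⟨S=[12]; E={v↦6}; C=∅; D=[(∅, ∅, ∅)]⟩
23. ⟨S=[12]; E=∅; C=∅; D=∅⟩
→ final value 12

Answer: 12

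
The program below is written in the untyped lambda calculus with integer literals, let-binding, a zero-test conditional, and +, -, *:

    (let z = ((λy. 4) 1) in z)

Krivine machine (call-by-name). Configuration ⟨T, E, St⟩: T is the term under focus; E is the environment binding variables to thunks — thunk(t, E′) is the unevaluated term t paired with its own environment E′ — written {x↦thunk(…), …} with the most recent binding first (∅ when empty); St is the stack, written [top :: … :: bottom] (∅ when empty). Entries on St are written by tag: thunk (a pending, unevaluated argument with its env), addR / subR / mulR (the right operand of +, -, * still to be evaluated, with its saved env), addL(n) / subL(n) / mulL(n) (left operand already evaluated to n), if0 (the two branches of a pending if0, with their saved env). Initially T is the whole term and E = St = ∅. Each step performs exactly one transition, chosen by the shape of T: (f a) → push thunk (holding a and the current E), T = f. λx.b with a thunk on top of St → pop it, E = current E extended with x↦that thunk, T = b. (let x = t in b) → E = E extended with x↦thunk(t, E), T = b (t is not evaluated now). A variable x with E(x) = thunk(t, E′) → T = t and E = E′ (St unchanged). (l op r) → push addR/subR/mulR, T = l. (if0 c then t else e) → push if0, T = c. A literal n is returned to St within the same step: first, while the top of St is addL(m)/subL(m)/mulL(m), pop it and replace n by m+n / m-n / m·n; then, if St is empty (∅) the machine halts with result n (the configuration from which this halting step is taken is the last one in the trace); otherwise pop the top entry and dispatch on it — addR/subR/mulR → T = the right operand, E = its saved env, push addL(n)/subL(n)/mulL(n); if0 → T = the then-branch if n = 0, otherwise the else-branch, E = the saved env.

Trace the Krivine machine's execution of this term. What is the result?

Answer: 4

Derivation:
[0] <T=(let z = ((λy. 4) 1) in z), E=∅, St=∅>
[1] <T=z, E={z↦thunk(((λy. 4) 1), ∅)}, St=∅>
[2] <T=((λy. 4) 1), E=∅, St=∅>
[3] <T=(λy. 4), E=∅, St=[thunk]>
[4] <T=4, E={y↦thunk(1, ∅)}, St=∅>
→ final value 4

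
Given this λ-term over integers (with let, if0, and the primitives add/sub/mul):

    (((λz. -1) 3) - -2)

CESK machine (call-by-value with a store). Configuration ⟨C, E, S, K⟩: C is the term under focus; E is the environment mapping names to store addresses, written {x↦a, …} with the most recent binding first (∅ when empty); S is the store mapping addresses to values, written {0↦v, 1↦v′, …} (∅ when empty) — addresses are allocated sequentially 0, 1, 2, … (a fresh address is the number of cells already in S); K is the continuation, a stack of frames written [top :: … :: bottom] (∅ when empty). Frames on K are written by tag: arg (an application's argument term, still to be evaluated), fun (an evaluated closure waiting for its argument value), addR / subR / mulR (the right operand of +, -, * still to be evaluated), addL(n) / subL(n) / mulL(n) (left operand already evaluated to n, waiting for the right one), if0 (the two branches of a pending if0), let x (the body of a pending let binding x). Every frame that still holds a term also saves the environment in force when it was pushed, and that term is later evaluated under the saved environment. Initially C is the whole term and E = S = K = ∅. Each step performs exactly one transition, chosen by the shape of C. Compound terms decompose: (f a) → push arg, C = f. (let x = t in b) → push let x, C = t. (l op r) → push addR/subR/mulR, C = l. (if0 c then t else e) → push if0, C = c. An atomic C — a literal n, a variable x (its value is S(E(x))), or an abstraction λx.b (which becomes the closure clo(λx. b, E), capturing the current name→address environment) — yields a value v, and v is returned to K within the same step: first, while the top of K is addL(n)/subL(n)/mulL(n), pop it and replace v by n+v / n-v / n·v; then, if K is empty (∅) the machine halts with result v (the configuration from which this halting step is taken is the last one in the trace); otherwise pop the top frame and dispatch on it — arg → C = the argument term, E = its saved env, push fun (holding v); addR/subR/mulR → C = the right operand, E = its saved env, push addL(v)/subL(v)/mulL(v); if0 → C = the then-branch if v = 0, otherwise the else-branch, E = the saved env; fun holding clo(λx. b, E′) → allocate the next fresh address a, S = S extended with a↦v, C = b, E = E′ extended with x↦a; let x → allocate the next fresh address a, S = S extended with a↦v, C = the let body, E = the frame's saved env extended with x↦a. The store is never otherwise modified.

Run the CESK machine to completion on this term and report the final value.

Answer: 1

Derivation:
[0] [C=(((λz. -1) 3) - -2) | E=∅ | S=∅ | K=∅]
[1] [C=((λz. -1) 3) | E=∅ | S=∅ | K=[subR]]
[2] [C=(λz. -1) | E=∅ | S=∅ | K=[arg :: subR]]
[3] [C=3 | E=∅ | S=∅ | K=[fun :: subR]]
[4] [C=-1 | E={z↦0} | S={0↦3} | K=[subR]]
[5] [C=-2 | E=∅ | S={0↦3} | K=[subL(-1)]]
→ final value 1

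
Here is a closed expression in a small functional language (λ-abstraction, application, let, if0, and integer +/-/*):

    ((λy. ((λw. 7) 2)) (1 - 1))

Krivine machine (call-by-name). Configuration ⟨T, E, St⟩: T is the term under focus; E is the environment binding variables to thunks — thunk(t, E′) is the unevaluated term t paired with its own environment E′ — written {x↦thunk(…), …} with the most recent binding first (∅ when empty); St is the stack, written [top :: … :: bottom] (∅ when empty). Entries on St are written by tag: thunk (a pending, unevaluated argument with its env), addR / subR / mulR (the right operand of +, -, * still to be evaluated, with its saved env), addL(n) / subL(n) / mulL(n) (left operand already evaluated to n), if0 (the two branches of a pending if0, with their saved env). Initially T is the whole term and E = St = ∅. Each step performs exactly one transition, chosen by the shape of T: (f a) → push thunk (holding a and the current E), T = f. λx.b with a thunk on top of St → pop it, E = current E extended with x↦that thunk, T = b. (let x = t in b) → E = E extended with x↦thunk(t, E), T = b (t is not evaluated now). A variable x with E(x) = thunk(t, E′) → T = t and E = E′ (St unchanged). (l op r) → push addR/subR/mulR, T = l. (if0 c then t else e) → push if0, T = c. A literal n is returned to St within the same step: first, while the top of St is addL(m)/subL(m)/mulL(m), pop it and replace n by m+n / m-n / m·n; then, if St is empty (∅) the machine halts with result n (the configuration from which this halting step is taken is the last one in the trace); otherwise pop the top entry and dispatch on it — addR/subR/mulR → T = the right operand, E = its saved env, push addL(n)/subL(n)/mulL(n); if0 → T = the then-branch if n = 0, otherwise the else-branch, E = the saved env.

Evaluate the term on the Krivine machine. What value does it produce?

step 0: [T=((λy. ((λw. 7) 2)) (1 - 1)) | E=∅ | St=∅]
step 1: [T=(λy. ((λw. 7) 2)) | E=∅ | St=[thunk]]
step 2: [T=((λw. 7) 2) | E={y↦thunk((1 - 1), ∅)} | St=∅]
step 3: [T=(λw. 7) | E={y↦thunk((1 - 1), ∅)} | St=[thunk]]
step 4: [T=7 | E={w↦thunk(2, {y↦thunk((1 - 1), ∅)}), y↦thunk((1 - 1), ∅)} | St=∅]
→ final value 7

Answer: 7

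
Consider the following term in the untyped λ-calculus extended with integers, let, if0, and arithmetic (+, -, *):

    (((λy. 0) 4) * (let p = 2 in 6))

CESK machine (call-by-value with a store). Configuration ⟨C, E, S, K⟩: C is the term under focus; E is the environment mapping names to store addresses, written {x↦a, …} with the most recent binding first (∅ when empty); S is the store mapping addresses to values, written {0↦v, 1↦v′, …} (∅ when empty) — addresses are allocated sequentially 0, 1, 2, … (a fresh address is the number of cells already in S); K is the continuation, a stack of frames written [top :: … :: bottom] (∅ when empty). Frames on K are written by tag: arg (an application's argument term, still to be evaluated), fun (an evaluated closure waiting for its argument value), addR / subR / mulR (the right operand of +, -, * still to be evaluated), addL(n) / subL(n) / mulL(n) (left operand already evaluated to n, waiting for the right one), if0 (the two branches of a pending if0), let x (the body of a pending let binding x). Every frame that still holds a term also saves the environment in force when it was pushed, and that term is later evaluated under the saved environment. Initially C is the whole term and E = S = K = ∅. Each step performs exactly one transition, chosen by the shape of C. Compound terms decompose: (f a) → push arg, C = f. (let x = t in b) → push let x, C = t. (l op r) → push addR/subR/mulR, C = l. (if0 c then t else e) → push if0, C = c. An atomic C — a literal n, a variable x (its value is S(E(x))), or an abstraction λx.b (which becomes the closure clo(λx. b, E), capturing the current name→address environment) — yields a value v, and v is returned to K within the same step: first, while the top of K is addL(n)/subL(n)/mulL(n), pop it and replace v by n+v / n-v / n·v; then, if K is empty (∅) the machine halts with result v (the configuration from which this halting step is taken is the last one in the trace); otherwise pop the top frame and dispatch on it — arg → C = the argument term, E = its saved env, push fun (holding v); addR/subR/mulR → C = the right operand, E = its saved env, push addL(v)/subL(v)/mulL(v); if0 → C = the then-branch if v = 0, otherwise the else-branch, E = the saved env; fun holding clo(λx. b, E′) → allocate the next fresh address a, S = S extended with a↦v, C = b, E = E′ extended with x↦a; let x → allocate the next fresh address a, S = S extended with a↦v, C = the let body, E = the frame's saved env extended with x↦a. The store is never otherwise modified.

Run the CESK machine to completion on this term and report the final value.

step 0: ⟨C=(((λy. 0) 4) * (let p = 2 in 6)); E=∅; S=∅; K=∅⟩
step 1: ⟨C=((λy. 0) 4); E=∅; S=∅; K=[mulR]⟩
step 2: ⟨C=(λy. 0); E=∅; S=∅; K=[arg :: mulR]⟩
step 3: ⟨C=4; E=∅; S=∅; K=[fun :: mulR]⟩
step 4: ⟨C=0; E={y↦0}; S={0↦4}; K=[mulR]⟩
step 5: ⟨C=(let p = 2 in 6); E=∅; S={0↦4}; K=[mulL(0)]⟩
step 6: ⟨C=2; E=∅; S={0↦4}; K=[let p :: mulL(0)]⟩
step 7: ⟨C=6; E={p↦1}; S={0↦4, 1↦2}; K=[mulL(0)]⟩
→ final value 0

Answer: 0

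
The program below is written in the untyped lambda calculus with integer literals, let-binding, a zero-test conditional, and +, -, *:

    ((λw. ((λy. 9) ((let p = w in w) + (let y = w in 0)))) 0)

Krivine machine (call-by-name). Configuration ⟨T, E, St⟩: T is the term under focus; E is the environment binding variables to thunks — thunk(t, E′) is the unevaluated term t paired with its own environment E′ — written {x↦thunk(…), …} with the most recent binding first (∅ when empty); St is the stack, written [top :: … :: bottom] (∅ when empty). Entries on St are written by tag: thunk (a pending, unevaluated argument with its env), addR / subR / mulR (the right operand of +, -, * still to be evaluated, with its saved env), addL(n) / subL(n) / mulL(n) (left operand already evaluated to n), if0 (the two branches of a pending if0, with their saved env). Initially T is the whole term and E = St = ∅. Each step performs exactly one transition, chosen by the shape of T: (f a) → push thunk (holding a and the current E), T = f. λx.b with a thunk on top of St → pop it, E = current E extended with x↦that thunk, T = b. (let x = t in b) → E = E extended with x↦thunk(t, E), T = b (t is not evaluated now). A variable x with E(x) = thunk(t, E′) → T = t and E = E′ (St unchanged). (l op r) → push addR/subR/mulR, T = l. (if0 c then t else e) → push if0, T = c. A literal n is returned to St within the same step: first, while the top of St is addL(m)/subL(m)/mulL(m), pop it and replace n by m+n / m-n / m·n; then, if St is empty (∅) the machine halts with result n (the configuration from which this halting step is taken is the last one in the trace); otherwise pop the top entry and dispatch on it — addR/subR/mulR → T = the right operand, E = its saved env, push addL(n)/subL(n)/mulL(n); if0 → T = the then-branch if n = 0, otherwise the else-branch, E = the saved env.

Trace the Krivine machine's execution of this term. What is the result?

step 0: <T=((λw. ((λy. 9) ((let p = w in w) + (let y = w in 0)))) 0), E=∅, St=∅>
step 1: <T=(λw. ((λy. 9) ((let p = w in w) + (let y = w in 0)))), E=∅, St=[thunk]>
step 2: <T=((λy. 9) ((let p = w in w) + (let y = w in 0))), E={w↦thunk(0, ∅)}, St=∅>
step 3: <T=(λy. 9), E={w↦thunk(0, ∅)}, St=[thunk]>
step 4: <T=9, E={y↦thunk(((let p = w in w) + (let y = w in 0)), {w↦thunk(0, ∅)}), w↦thunk(0, ∅)}, St=∅>
→ final value 9

Answer: 9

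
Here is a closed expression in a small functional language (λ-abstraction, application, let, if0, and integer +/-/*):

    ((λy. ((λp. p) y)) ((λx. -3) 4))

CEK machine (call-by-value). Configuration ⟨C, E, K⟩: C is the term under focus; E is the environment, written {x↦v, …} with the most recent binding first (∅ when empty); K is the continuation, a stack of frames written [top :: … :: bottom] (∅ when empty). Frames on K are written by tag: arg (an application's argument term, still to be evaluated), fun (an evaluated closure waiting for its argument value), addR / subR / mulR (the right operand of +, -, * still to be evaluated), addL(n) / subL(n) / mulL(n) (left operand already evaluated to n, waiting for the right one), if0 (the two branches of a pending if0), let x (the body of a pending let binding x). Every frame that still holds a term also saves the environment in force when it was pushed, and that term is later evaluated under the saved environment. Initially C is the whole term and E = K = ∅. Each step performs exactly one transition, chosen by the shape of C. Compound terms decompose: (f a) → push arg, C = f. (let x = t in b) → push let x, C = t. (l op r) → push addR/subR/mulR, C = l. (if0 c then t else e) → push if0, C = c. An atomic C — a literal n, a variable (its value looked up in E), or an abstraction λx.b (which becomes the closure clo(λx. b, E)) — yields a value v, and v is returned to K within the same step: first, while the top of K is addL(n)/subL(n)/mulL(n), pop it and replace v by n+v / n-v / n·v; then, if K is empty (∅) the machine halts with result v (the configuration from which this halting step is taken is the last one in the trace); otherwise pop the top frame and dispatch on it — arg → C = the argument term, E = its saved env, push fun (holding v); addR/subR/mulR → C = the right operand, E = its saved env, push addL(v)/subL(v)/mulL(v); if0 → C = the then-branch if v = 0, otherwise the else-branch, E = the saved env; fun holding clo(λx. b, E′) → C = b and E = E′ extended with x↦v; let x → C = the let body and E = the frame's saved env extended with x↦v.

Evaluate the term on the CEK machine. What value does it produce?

0. <C=((λy. ((λp. p) y)) ((λx. -3) 4)), E=∅, K=∅>
1. <C=(λy. ((λp. p) y)), E=∅, K=[arg]>
2. <C=((λx. -3) 4), E=∅, K=[fun]>
3. <C=(λx. -3), E=∅, K=[arg :: fun]>
4. <C=4, E=∅, K=[fun :: fun]>
5. <C=-3, E={x↦4}, K=[fun]>
6. <C=((λp. p) y), E={y↦-3}, K=∅>
7. <C=(λp. p), E={y↦-3}, K=[arg]>
8. <C=y, E={y↦-3}, K=[fun]>
9. <C=p, E={p↦-3, y↦-3}, K=∅>
→ final value -3

Answer: -3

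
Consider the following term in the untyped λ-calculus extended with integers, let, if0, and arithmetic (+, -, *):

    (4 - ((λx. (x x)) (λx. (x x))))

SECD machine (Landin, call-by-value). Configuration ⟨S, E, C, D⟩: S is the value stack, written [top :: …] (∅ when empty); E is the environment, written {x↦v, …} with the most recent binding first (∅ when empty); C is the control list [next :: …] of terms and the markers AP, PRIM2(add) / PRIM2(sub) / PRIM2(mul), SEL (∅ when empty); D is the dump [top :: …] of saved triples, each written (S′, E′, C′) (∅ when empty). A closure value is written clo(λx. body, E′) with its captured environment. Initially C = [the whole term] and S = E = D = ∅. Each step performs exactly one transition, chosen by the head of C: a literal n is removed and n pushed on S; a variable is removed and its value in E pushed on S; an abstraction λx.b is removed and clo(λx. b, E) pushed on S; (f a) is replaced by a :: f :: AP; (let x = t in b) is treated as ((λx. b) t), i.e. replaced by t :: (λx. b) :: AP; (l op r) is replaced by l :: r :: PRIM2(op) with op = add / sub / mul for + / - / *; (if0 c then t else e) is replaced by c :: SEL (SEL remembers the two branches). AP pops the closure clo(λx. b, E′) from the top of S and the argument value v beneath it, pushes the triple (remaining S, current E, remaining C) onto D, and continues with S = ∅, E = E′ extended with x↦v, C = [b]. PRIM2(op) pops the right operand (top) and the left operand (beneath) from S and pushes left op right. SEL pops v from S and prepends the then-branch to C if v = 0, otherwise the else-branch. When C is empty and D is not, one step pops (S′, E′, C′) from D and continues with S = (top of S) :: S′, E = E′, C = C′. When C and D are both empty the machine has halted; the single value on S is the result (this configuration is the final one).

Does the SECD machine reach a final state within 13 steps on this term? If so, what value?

Answer: DIVERGES (no final state within 13 steps)

Execution trace:
[0] [S=∅ | E=∅ | C=[(4 - ((λx. (x x)) (λx. (x x))))] | D=∅]
[1] [S=∅ | E=∅ | C=[4 :: ((λx. (x x)) (λx. (x x))) :: PRIM2(sub)] | D=∅]
[2] [S=[4] | E=∅ | C=[((λx. (x x)) (λx. (x x))) :: PRIM2(sub)] | D=∅]
[3] [S=[4] | E=∅ | C=[(λx. (x x)) :: (λx. (x x)) :: AP :: PRIM2(sub)] | D=∅]
[4] [S=[clo(λx. (x x), ∅) :: 4] | E=∅ | C=[(λx. (x x)) :: AP :: PRIM2(sub)] | D=∅]
[5] [S=[clo(λx. (x x), ∅) :: clo(λx. (x x), ∅) :: 4] | E=∅ | C=[AP :: PRIM2(sub)] | D=∅]
[6] [S=∅ | E={x↦clo(λx. (x x), ∅)} | C=[(x x)] | D=[([4], ∅, [PRIM2(sub)])]]
[7] [S=∅ | E={x↦clo(λx. (x x), ∅)} | C=[x :: x :: AP] | D=[([4], ∅, [PRIM2(sub)])]]
[8] [S=[clo(λx. (x x), ∅)] | E={x↦clo(λx. (x x), ∅)} | C=[x :: AP] | D=[([4], ∅, [PRIM2(sub)])]]
[9] [S=[clo(λx. (x x), ∅) :: clo(λx. (x x), ∅)] | E={x↦clo(λx. (x x), ∅)} | C=[AP] | D=[([4], ∅, [PRIM2(sub)])]]
[10] [S=∅ | E={x↦clo(λx. (x x), ∅)} | C=[(x x)] | D=[(∅, {x↦clo(λx. (x x), ∅)}, ∅) :: ([4], ∅, [PRIM2(sub)])]]
[11] [S=∅ | E={x↦clo(λx. (x x), ∅)} | C=[x :: x :: AP] | D=[(∅, {x↦clo(λx. (x x), ∅)}, ∅) :: ([4], ∅, [PRIM2(sub)])]]
[12] [S=[clo(λx. (x x), ∅)] | E={x↦clo(λx. (x x), ∅)} | C=[x :: AP] | D=[(∅, {x↦clo(λx. (x x), ∅)}, ∅) :: ([4], ∅, [PRIM2(sub)])]]
[13] [S=[clo(λx. (x x), ∅) :: clo(λx. (x x), ∅)] | E={x↦clo(λx. (x x), ∅)} | C=[AP] | D=[(∅, {x↦clo(λx. (x x), ∅)}, ∅) :: ([4], ∅, [PRIM2(sub)])]]
→ 13 transitions taken and the configuration is still not final: no result within 13 steps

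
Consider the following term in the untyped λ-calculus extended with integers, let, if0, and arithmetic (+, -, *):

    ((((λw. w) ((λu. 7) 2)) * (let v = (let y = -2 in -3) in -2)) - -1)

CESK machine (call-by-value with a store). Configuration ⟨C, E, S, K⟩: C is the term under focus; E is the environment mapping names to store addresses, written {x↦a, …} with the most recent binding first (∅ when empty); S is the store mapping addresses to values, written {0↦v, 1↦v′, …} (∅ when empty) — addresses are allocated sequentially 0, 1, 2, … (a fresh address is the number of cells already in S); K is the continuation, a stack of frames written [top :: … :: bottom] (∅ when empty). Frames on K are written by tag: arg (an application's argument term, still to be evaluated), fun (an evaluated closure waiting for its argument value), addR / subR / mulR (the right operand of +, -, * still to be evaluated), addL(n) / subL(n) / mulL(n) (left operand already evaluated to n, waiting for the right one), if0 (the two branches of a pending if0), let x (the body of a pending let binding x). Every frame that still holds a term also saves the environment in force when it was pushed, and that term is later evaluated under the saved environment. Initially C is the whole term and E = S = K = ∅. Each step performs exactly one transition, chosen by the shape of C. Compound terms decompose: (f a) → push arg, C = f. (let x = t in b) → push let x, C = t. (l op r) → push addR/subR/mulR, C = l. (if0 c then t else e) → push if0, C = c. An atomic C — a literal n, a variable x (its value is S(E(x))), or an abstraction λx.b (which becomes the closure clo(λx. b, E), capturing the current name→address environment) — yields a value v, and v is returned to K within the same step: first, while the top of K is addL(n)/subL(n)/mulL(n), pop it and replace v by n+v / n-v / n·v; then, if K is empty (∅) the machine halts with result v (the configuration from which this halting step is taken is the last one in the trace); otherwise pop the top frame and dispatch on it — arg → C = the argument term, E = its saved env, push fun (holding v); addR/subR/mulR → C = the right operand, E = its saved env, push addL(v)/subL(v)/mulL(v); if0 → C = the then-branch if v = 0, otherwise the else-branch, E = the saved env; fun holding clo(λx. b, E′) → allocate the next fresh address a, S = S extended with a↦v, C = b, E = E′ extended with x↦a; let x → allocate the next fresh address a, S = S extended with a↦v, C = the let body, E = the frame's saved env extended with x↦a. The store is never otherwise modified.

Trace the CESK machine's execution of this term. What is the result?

step 0: [C=((((λw. w) ((λu. 7) 2)) * (let v = (let y = -2 in -3) in -2)) - -1) | E=∅ | S=∅ | K=∅]
step 1: [C=(((λw. w) ((λu. 7) 2)) * (let v = (let y = -2 in -3) in -2)) | E=∅ | S=∅ | K=[subR]]
step 2: [C=((λw. w) ((λu. 7) 2)) | E=∅ | S=∅ | K=[mulR :: subR]]
step 3: [C=(λw. w) | E=∅ | S=∅ | K=[arg :: mulR :: subR]]
step 4: [C=((λu. 7) 2) | E=∅ | S=∅ | K=[fun :: mulR :: subR]]
step 5: [C=(λu. 7) | E=∅ | S=∅ | K=[arg :: fun :: mulR :: subR]]
step 6: [C=2 | E=∅ | S=∅ | K=[fun :: fun :: mulR :: subR]]
step 7: [C=7 | E={u↦0} | S={0↦2} | K=[fun :: mulR :: subR]]
step 8: [C=w | E={w↦1} | S={0↦2, 1↦7} | K=[mulR :: subR]]
step 9: [C=(let v = (let y = -2 in -3) in -2) | E=∅ | S={0↦2, 1↦7} | K=[mulL(7) :: subR]]
step 10: [C=(let y = -2 in -3) | E=∅ | S={0↦2, 1↦7} | K=[let v :: mulL(7) :: subR]]
step 11: [C=-2 | E=∅ | S={0↦2, 1↦7} | K=[let y :: let v :: mulL(7) :: subR]]
step 12: [C=-3 | E={y↦2} | S={0↦2, 1↦7, 2↦-2} | K=[let v :: mulL(7) :: subR]]
step 13: [C=-2 | E={v↦3} | S={0↦2, 1↦7, 2↦-2, 3↦-3} | K=[mulL(7) :: subR]]
step 14: [C=-1 | E=∅ | S={0↦2, 1↦7, 2↦-2, 3↦-3} | K=[subL(-14)]]
→ final value -13

Answer: -13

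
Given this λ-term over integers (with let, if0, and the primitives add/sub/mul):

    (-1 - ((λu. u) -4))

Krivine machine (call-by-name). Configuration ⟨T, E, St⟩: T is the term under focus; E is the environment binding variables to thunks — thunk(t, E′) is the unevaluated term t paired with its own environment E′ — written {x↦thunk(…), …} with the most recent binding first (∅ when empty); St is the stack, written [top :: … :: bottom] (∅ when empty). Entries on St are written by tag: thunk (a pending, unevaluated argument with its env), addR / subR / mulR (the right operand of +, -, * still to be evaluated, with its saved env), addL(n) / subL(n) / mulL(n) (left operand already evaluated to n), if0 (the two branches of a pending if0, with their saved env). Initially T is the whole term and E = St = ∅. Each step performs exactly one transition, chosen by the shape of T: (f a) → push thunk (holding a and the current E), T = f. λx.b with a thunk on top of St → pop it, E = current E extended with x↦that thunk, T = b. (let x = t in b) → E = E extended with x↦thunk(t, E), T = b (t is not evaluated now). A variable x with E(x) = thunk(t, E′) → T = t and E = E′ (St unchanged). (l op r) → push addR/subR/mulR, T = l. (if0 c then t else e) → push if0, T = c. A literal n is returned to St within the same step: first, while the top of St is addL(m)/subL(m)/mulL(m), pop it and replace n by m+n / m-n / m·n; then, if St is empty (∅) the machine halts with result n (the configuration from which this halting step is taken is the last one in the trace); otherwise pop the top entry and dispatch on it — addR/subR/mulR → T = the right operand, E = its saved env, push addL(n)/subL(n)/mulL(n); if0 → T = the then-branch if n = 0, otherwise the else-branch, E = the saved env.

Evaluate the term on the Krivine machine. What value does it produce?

Answer: 3

Execution trace:
step 0: <T=(-1 - ((λu. u) -4)), E=∅, St=∅>
step 1: <T=-1, E=∅, St=[subR]>
step 2: <T=((λu. u) -4), E=∅, St=[subL(-1)]>
step 3: <T=(λu. u), E=∅, St=[thunk :: subL(-1)]>
step 4: <T=u, E={u↦thunk(-4, ∅)}, St=[subL(-1)]>
step 5: <T=-4, E=∅, St=[subL(-1)]>
→ final value 3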